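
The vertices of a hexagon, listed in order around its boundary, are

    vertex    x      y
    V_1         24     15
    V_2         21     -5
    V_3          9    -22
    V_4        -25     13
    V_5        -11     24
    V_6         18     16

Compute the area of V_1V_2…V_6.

1232

Σ = (-435) + (-417) + (-433) + (-457) + (-608) + (-114) = -2464
Area = |Σ|/2 = 1232.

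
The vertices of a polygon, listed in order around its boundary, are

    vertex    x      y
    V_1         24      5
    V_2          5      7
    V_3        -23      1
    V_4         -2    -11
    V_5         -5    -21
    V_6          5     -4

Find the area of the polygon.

Apply the shoelace formula: 2A = Σ (x_i·y_{i+1} − x_{i+1}·y_i), indices taken mod 6.
V_1→V_2: (24)(7) − (5)(5) = 143
V_2→V_3: (5)(1) − (-23)(7) = 166
V_3→V_4: (-23)(-11) − (-2)(1) = 255
V_4→V_5: (-2)(-21) − (-5)(-11) = -13
V_5→V_6: (-5)(-4) − (5)(-21) = 125
V_6→V_1: (5)(5) − (24)(-4) = 121
Σ = 797
Area = |Σ|/2 = 398.5.

398.5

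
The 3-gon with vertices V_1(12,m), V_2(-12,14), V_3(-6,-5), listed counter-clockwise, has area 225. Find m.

13

Write out the shoelace sum; only the two edges meeting at V_1 involve m:
2·Area = [((-6)·m − 12·(-5)) + (12·14 − (-12)·m)] + 144
       = 6·m + 372 = 450
⇒ m = 13.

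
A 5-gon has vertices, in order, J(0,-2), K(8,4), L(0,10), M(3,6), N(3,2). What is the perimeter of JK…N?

|JK| = √((8)² + (6)²) = √100 = 10
|KL| = √((-8)² + (6)²) = √100 = 10
|LM| = √((3)² + (-4)²) = √25 = 5
|MN| = √((0)² + (-4)²) = √16 = 4
|NJ| = √((-3)² + (-4)²) = √25 = 5
Perimeter = 10 + 10 + 5 + 4 + 5 = 34.

34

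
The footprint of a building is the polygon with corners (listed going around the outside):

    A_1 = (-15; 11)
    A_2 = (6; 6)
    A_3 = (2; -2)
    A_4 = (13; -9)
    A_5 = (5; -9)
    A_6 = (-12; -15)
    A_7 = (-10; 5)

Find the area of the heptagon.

Apply the shoelace formula: 2A = Σ (x_i·y_{i+1} − x_{i+1}·y_i), indices taken mod 7.
Σ = (-156) + (-24) + (8) + (-72) + (-183) + (-210) + (-35) = -672
Area = |Σ|/2 = 336.

336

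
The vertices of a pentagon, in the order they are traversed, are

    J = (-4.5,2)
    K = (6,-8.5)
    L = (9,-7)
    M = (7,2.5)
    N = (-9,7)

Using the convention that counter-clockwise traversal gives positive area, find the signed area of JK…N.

Σ = (26.25) + (34.5) + (71.5) + (71.5) + (13.5) = 217.25
Signed area = Σ/2 = 108.625 (positive ⇒ counter-clockwise traversal).

108.625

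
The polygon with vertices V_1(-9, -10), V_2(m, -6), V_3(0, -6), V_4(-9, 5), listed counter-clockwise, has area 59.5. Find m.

Write out the shoelace sum; only the two edges meeting at V_2 involve m:
2·Area = [((-9)·(-6) − m·(-10)) + (m·(-6) − 0·(-6))] + 81
       = 4·m + 135 = 119
⇒ m = -4.

-4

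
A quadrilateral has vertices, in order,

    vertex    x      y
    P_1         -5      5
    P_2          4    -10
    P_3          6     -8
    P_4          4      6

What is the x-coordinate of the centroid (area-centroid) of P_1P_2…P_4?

5/3

Apply the surveyor's formula. First the cross-terms c_i = x_i·y_{i+1} − x_{i+1}·y_i:
  30, 28, 68, 50  ⇒  2A = 176, A = 88.
Then Σ (x_i + x_{i+1})·c_i = 880, so x̄ = 880 / (6·88) = 5/3.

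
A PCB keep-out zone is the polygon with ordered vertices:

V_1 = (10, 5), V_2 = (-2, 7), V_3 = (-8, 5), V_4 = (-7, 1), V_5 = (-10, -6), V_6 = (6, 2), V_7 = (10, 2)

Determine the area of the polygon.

Σ = (80) + (46) + (27) + (52) + (16) + (-8) + (30) = 243
Area = |Σ|/2 = 121.5.

121.5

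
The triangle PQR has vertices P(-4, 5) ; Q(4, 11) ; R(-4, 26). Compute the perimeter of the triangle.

48

|PQ| = √((8)² + (6)²) = √100 = 10
|QR| = √((-8)² + (15)²) = √289 = 17
|RP| = √((0)² + (-21)²) = √441 = 21
Perimeter = 10 + 17 + 21 = 48.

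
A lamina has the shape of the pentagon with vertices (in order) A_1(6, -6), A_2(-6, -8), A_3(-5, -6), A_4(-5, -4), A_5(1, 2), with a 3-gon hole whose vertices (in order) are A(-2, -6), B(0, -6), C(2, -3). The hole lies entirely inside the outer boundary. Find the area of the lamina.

58

Outer boundary:
Σ = (-84) + (-4) + (-10) + (-6) + (-18) = -122
Area = |Σ|/2 = 61.
Hole:
Apply the shoelace (surveyor's) formula: 2A = Σ (x_i·y_{i+1} − x_{i+1}·y_i), indices taken mod 3.
A→B: (-2)(-6) − (0)(-6) = 12
B→C: (0)(-3) − (2)(-6) = 12
C→A: (2)(-6) − (-2)(-3) = -18
Σ = 6
Area = |Σ|/2 = 3.
Net area = 61 − 3 = 58.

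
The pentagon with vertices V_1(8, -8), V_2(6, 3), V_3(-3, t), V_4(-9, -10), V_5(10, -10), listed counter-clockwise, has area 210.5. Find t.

8

The doubled signed area Σ (x_i y_{i+1} − x_{i+1} y_i) is linear in t.
With t=0 it equals 301; the coefficient of t is 15 (from the two edges through V_3).
So 15·t + 301 = 2·210.5 = 421 ⇒ t = 8.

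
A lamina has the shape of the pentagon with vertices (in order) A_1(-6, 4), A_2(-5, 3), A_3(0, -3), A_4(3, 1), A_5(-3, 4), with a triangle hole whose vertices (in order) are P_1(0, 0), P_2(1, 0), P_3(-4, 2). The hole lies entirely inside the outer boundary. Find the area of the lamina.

25.5

Outer boundary:
Apply the shoelace formula: 2A = Σ (x_i·y_{i+1} − x_{i+1}·y_i), indices taken mod 5.
Σ = (2) + (15) + (9) + (15) + (12) = 53
Area = |Σ|/2 = 26.5.
Hole:
Apply the shoelace (surveyor's) formula: 2A = Σ (x_i·y_{i+1} − x_{i+1}·y_i), indices taken mod 3.
Σ = (0) + (2) + (0) = 2
Area = |Σ|/2 = 1.
Net area = 26.5 − 1 = 25.5.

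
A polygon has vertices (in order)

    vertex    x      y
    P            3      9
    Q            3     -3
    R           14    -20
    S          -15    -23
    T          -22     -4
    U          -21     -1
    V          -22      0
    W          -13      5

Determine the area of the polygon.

Σ = (-36) + (-18) + (-622) + (-446) + (-62) + (-22) + (-110) + (-132) = -1448
Area = |Σ|/2 = 724.

724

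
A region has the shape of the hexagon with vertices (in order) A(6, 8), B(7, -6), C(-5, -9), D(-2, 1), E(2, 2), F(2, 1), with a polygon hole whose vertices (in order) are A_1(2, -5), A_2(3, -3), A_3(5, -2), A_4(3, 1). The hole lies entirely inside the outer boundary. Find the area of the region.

Outer boundary:
Apply the shoelace (surveyor's) formula: 2A = Σ (x_i·y_{i+1} − x_{i+1}·y_i), indices taken mod 6.
Σ = (-92) + (-93) + (-23) + (-6) + (-2) + (10) = -206
Area = |Σ|/2 = 103.
Hole:
Σ = (9) + (9) + (11) + (-17) = 12
Area = |Σ|/2 = 6.
Net area = 103 − 6 = 97.

97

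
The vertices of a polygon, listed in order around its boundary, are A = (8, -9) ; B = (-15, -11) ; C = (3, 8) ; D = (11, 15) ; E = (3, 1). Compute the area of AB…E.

Apply the surveyor's formula: 2A = Σ (x_i·y_{i+1} − x_{i+1}·y_i), indices taken mod 5.
Σ = (-223) + (-87) + (-43) + (-34) + (-35) = -422
Area = |Σ|/2 = 211.

211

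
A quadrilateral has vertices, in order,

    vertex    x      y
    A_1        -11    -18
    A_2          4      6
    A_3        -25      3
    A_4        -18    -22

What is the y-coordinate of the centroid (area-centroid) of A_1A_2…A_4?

Apply the shoelace formula. First the cross-terms c_i = x_i·y_{i+1} − x_{i+1}·y_i:
  6, 162, 604, 82  ⇒  2A = 854, A = 427.
Then Σ (y_i + y_{i+1})·c_i = -13370, so ȳ = -13370 / (6·427) = -955/183.

-955/183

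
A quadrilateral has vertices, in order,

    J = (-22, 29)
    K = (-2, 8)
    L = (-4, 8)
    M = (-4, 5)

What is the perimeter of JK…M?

64

|JK| = √((20)² + (-21)²) = √841 = 29
|KL| = √((-2)² + (0)²) = √4 = 2
|LM| = √((0)² + (-3)²) = √9 = 3
|MJ| = √((-18)² + (24)²) = √900 = 30
Perimeter = 29 + 2 + 3 + 30 = 64.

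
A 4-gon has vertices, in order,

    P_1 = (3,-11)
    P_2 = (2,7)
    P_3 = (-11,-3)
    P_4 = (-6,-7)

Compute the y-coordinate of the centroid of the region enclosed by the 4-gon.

-511/195

Apply the surveyor's formula. First the cross-terms c_i = x_i·y_{i+1} − x_{i+1}·y_i:
  43, 71, 59, 87  ⇒  2A = 260, A = 130.
Then Σ (y_i + y_{i+1})·c_i = -2044, so ȳ = -2044 / (6·130) = -511/195.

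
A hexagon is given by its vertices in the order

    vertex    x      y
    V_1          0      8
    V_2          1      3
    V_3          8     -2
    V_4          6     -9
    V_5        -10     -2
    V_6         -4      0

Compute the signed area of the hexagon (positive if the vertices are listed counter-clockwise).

-118

Apply the shoelace (surveyor's) formula: 2A = Σ (x_i·y_{i+1} − x_{i+1}·y_i), indices taken mod 6.
V_1→V_2: (0)(3) − (1)(8) = -8
V_2→V_3: (1)(-2) − (8)(3) = -26
V_3→V_4: (8)(-9) − (6)(-2) = -60
V_4→V_5: (6)(-2) − (-10)(-9) = -102
V_5→V_6: (-10)(0) − (-4)(-2) = -8
V_6→V_1: (-4)(8) − (0)(0) = -32
Σ = -236
Signed area = Σ/2 = -118 (negative ⇒ clockwise traversal).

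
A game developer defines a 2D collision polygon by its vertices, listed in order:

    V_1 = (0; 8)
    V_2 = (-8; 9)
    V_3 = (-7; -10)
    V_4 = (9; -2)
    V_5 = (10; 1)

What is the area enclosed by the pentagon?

210

Σ = (64) + (143) + (104) + (29) + (80) = 420
Area = |Σ|/2 = 210.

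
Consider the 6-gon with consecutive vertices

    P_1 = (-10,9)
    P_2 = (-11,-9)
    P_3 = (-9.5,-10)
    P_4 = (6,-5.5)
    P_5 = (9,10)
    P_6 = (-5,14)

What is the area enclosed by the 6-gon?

Apply the shoelace formula: 2A = Σ (x_i·y_{i+1} − x_{i+1}·y_i), indices taken mod 6.
Σ = (189) + (24.5) + (112.25) + (109.5) + (176) + (95) = 706.25
Area = |Σ|/2 = 353.125.

353.125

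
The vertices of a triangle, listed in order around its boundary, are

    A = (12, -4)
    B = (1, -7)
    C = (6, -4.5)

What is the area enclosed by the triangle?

Σ = (-80) + (37.5) + (30) = -12.5
Area = |Σ|/2 = 6.25.

6.25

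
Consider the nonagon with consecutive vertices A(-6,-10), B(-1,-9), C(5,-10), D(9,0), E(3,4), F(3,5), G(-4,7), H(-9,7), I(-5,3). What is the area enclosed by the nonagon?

Σ = (44) + (55) + (90) + (36) + (3) + (41) + (35) + (8) + (68) = 380
Area = |Σ|/2 = 190.

190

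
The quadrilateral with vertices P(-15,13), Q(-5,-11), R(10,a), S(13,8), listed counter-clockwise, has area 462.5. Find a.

-12

Write out the shoelace sum; only the two edges meeting at R involve a:
2·Area = [((-5)·a − 10·(-11)) + (10·8 − 13·a)] + 519
       = -18·a + 709 = 925
⇒ a = -12.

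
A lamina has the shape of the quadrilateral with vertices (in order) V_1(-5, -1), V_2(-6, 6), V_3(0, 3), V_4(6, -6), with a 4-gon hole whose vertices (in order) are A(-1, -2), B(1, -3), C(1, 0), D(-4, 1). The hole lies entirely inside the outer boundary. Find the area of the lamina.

Outer boundary:
Apply Gauss's area formula: 2A = Σ (x_i·y_{i+1} − x_{i+1}·y_i), indices taken mod 4.
Cross-terms: -36, -18, -18, -36  ⇒  Σ = -108
Area = |Σ|/2 = 54.
Hole:
Cross-terms: 5, 3, 1, 9  ⇒  Σ = 18
Area = |Σ|/2 = 9.
Net area = 54 − 9 = 45.

45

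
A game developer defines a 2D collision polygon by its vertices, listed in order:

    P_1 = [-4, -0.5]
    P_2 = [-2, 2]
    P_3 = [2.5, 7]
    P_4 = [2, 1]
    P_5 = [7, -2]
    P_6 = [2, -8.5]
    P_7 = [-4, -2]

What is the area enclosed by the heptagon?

75

Σ = (-9) + (-19) + (-11.5) + (-11) + (-55.5) + (-38) + (-6) = -150
Area = |Σ|/2 = 75.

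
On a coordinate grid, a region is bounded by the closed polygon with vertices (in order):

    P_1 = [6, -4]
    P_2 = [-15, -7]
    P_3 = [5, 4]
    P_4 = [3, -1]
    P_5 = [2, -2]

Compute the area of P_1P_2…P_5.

Apply the surveyor's formula: 2A = Σ (x_i·y_{i+1} − x_{i+1}·y_i), indices taken mod 5.
Σ = (-102) + (-25) + (-17) + (-4) + (4) = -144
Area = |Σ|/2 = 72.

72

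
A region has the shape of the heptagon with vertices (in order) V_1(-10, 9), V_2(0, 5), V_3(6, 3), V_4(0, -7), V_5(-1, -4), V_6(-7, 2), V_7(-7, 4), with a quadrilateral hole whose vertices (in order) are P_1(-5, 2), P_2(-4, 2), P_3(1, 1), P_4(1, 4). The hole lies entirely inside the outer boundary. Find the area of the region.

89.5

Outer boundary:
Cross-terms: -50, -30, -42, -7, -30, -14, -23  ⇒  Σ = -196
Area = |Σ|/2 = 98.
Hole:
P_1→P_2: (-5)(2) − (-4)(2) = -2
P_2→P_3: (-4)(1) − (1)(2) = -6
P_3→P_4: (1)(4) − (1)(1) = 3
P_4→P_1: (1)(2) − (-5)(4) = 22
Σ = 17
Area = |Σ|/2 = 8.5.
Net area = 98 − 8.5 = 89.5.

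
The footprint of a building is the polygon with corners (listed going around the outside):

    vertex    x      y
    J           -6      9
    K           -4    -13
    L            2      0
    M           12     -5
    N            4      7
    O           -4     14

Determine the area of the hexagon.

183

Σ = (114) + (26) + (-10) + (104) + (84) + (48) = 366
Area = |Σ|/2 = 183.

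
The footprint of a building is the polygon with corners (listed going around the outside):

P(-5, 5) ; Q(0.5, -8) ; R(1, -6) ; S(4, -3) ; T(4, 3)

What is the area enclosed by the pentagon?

Σ = (37.5) + (5) + (21) + (24) + (35) = 122.5
Area = |Σ|/2 = 61.25.

61.25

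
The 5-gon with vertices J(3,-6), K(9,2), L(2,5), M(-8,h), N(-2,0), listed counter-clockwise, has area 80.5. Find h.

The doubled signed area Σ (x_i y_{i+1} − x_{i+1} y_i) is linear in h.
With h=0 it equals 153; the coefficient of h is 4 (from the two edges through M).
So 4·h + 153 = 2·80.5 = 161 ⇒ h = 2.

2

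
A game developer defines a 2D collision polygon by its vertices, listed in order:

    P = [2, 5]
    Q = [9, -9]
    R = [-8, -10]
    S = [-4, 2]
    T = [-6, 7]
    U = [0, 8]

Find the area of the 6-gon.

180.5

Apply the shoelace formula: 2A = Σ (x_i·y_{i+1} − x_{i+1}·y_i), indices taken mod 6.
Σ = (-63) + (-162) + (-56) + (-16) + (-48) + (-16) = -361
Area = |Σ|/2 = 180.5.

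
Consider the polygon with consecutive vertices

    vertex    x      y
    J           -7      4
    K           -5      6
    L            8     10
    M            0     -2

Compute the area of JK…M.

Apply the shoelace formula: 2A = Σ (x_i·y_{i+1} − x_{i+1}·y_i), indices taken mod 4.
Cross-terms: -22, -98, -16, -14  ⇒  Σ = -150
Area = |Σ|/2 = 75.

75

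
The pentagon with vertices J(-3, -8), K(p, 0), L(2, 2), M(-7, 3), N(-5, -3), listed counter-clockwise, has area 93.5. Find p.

Write out the shoelace sum; only the two edges meeting at K involve p:
2·Area = [((-3)·0 − p·(-8)) + (p·2 − 2·0)] + 87
       = 10·p + 87 = 187
⇒ p = 10.

10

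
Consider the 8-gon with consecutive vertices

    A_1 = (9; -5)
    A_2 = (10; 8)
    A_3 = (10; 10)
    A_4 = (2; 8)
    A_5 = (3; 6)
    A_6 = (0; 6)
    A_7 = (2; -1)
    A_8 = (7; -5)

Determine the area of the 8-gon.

101.5

Apply the surveyor's formula: 2A = Σ (x_i·y_{i+1} − x_{i+1}·y_i), indices taken mod 8.
Σ = (122) + (20) + (60) + (-12) + (18) + (-12) + (-3) + (10) = 203
Area = |Σ|/2 = 101.5.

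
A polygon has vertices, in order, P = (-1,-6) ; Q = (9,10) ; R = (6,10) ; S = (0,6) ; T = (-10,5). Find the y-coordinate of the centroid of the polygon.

649/235

Apply the shoelace formula. First the cross-terms c_i = x_i·y_{i+1} − x_{i+1}·y_i:
  44, 30, 36, 60, 65  ⇒  2A = 235, A = 117.5.
Then Σ (y_i + y_{i+1})·c_i = 1947, so ȳ = 1947 / (6·117.5) = 649/235.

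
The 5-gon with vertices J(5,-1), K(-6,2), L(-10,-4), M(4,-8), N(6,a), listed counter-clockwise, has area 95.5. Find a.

Write out the shoelace sum; only the two edges meeting at N involve a:
2·Area = [(4·a − 6·(-8)) + (6·(-1) − 5·a)] + 144
       = -1·a + 186 = 191
⇒ a = -5.

-5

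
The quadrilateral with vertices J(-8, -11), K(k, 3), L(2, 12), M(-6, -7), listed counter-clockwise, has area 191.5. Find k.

15

The doubled signed area Σ (x_i y_{i+1} − x_{i+1} y_i) is linear in k.
With k=0 it equals 38; the coefficient of k is 23 (from the two edges through K).
So 23·k + 38 = 2·191.5 = 383 ⇒ k = 15.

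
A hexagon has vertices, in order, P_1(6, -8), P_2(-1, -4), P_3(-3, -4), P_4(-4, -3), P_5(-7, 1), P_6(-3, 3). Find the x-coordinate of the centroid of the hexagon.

Apply Gauss's area formula. First the cross-terms c_i = x_i·y_{i+1} − x_{i+1}·y_i:
  -32, -8, -7, -25, -18, 6  ⇒  2A = -84, A = -42.
Then Σ (x_i + x_{i+1})·c_i = 394, so x̄ = 394 / (6·(-42)) = -197/126.

-197/126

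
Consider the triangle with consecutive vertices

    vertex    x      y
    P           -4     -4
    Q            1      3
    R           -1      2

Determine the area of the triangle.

4.5

Σ = (-8) + (5) + (12) = 9
Area = |Σ|/2 = 4.5.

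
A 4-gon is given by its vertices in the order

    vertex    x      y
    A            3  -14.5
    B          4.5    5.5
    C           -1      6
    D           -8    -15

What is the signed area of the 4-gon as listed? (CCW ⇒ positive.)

Σ = (81.75) + (32.5) + (63) + (161) = 338.25
Signed area = Σ/2 = 169.125 (positive ⇒ counter-clockwise traversal).

169.125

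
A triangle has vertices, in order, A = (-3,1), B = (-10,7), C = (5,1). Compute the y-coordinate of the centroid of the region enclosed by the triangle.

3

Apply the surveyor's formula. First the cross-terms c_i = x_i·y_{i+1} − x_{i+1}·y_i:
  -11, -45, 8  ⇒  2A = -48, A = -24.
Then Σ (y_i + y_{i+1})·c_i = -432, so ȳ = -432 / (6·(-24)) = 3.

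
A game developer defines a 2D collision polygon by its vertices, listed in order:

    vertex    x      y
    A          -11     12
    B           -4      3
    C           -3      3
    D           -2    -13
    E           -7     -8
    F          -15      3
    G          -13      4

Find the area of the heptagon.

A→B: (-11)(3) − (-4)(12) = 15
B→C: (-4)(3) − (-3)(3) = -3
C→D: (-3)(-13) − (-2)(3) = 45
D→E: (-2)(-8) − (-7)(-13) = -75
E→F: (-7)(3) − (-15)(-8) = -141
F→G: (-15)(4) − (-13)(3) = -21
G→A: (-13)(12) − (-11)(4) = -112
Σ = -292
Area = |Σ|/2 = 146.

146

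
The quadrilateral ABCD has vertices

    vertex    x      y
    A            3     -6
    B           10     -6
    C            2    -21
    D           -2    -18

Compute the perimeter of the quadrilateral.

|AB| = √((7)² + (0)²) = √49 = 7
|BC| = √((-8)² + (-15)²) = √289 = 17
|CD| = √((-4)² + (3)²) = √25 = 5
|DA| = √((5)² + (12)²) = √169 = 13
Perimeter = 7 + 17 + 5 + 13 = 42.

42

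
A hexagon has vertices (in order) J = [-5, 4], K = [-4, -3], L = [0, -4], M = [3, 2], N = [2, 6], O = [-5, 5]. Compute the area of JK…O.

59

J→K: (-5)(-3) − (-4)(4) = 31
K→L: (-4)(-4) − (0)(-3) = 16
L→M: (0)(2) − (3)(-4) = 12
M→N: (3)(6) − (2)(2) = 14
N→O: (2)(5) − (-5)(6) = 40
O→J: (-5)(4) − (-5)(5) = 5
Σ = 118
Area = |Σ|/2 = 59.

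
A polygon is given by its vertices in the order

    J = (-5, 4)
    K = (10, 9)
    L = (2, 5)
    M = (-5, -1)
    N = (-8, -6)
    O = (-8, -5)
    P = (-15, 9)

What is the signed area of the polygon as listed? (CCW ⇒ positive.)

Apply the surveyor's formula: 2A = Σ (x_i·y_{i+1} − x_{i+1}·y_i), indices taken mod 7.
Cross-terms: -85, 32, 23, 22, -8, -147, -15  ⇒  Σ = -178
Signed area = Σ/2 = -89 (negative ⇒ clockwise traversal).

-89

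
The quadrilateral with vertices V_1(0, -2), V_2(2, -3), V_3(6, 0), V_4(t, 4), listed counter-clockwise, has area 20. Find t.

Write out the shoelace sum; only the two edges meeting at V_4 involve t:
2·Area = [(6·4 − t·0) + (t·(-2) − 0·4)] + 22
       = -2·t + 46 = 40
⇒ t = 3.

3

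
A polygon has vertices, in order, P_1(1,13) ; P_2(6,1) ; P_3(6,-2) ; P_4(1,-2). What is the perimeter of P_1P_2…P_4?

|P_1P_2| = √((5)² + (-12)²) = √169 = 13
|P_2P_3| = √((0)² + (-3)²) = √9 = 3
|P_3P_4| = √((-5)² + (0)²) = √25 = 5
|P_4P_1| = √((0)² + (15)²) = √225 = 15
Perimeter = 13 + 3 + 5 + 15 = 36.

36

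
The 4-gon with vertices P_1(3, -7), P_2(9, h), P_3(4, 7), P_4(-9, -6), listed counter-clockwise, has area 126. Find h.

-6

Write out the shoelace sum; only the two edges meeting at P_2 involve h:
2·Area = [(3·h − 9·(-7)) + (9·7 − 4·h)] + 120
       = -1·h + 246 = 252
⇒ h = -6.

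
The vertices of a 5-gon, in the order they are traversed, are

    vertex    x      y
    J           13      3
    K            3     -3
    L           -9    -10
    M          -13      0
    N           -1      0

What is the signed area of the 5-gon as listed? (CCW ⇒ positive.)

-119

Apply the shoelace (surveyor's) formula: 2A = Σ (x_i·y_{i+1} − x_{i+1}·y_i), indices taken mod 5.
Σ = (-48) + (-57) + (-130) + (0) + (-3) = -238
Signed area = Σ/2 = -119 (negative ⇒ clockwise traversal).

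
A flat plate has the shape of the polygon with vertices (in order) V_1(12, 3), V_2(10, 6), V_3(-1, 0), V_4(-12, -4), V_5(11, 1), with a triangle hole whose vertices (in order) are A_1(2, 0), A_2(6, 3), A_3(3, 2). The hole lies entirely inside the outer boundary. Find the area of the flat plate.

50

Outer boundary:
Apply the shoelace (surveyor's) formula: 2A = Σ (x_i·y_{i+1} − x_{i+1}·y_i), indices taken mod 5.
Σ = (42) + (6) + (4) + (32) + (21) = 105
Area = |Σ|/2 = 52.5.
Hole:
Cross-terms: 6, 3, -4  ⇒  Σ = 5
Area = |Σ|/2 = 2.5.
Net area = 52.5 − 2.5 = 50.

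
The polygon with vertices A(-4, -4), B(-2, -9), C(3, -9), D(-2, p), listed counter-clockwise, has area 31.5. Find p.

The doubled signed area Σ (x_i y_{i+1} − x_{i+1} y_i) is linear in p.
With p=0 it equals 63; the coefficient of p is 7 (from the two edges through D).
So 7·p + 63 = 2·31.5 = 63 ⇒ p = 0.

0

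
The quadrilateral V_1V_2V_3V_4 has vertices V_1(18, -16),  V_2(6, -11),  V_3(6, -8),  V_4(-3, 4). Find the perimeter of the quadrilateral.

60

|V_1V_2| = √((-12)² + (5)²) = √169 = 13
|V_2V_3| = √((0)² + (3)²) = √9 = 3
|V_3V_4| = √((-9)² + (12)²) = √225 = 15
|V_4V_1| = √((21)² + (-20)²) = √841 = 29
Perimeter = 13 + 3 + 15 + 29 = 60.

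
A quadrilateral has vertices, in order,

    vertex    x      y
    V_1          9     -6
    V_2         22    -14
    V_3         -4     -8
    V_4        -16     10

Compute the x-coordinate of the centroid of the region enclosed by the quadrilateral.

Apply the surveyor's formula. First the cross-terms c_i = x_i·y_{i+1} − x_{i+1}·y_i:
  6, -232, -168, 6  ⇒  2A = -388, A = -194.
Then Σ (x_i + x_{i+1})·c_i = -672, so x̄ = -672 / (6·(-194)) = 56/97.

56/97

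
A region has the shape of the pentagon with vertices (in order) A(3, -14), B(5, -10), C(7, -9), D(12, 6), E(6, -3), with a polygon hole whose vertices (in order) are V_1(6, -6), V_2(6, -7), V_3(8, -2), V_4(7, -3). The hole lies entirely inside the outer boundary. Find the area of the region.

Outer boundary:
Apply the shoelace (surveyor's) formula: 2A = Σ (x_i·y_{i+1} − x_{i+1}·y_i), indices taken mod 5.
Σ = (40) + (25) + (150) + (-72) + (-75) = 68
Area = |Σ|/2 = 34.
Hole:
Apply Gauss's area formula: 2A = Σ (x_i·y_{i+1} − x_{i+1}·y_i), indices taken mod 4.
Σ = (-6) + (44) + (-10) + (-24) = 4
Area = |Σ|/2 = 2.
Net area = 34 − 2 = 32.

32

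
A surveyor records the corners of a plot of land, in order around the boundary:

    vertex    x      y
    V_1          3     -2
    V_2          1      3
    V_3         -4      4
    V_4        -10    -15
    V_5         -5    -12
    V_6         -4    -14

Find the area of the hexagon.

Apply the shoelace formula: 2A = Σ (x_i·y_{i+1} − x_{i+1}·y_i), indices taken mod 6.
V_1→V_2: (3)(3) − (1)(-2) = 11
V_2→V_3: (1)(4) − (-4)(3) = 16
V_3→V_4: (-4)(-15) − (-10)(4) = 100
V_4→V_5: (-10)(-12) − (-5)(-15) = 45
V_5→V_6: (-5)(-14) − (-4)(-12) = 22
V_6→V_1: (-4)(-2) − (3)(-14) = 50
Σ = 244
Area = |Σ|/2 = 122.

122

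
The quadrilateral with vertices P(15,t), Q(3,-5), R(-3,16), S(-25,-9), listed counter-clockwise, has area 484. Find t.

-16

Write out the shoelace sum; only the two edges meeting at P involve t:
2·Area = [((-25)·t − 15·(-9)) + (15·(-5) − 3·t)] + 460
       = -28·t + 520 = 968
⇒ t = -16.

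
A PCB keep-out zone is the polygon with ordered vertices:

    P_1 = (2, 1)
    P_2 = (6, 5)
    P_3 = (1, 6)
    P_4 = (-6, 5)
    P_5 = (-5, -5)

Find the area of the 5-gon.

P_1→P_2: (2)(5) − (6)(1) = 4
P_2→P_3: (6)(6) − (1)(5) = 31
P_3→P_4: (1)(5) − (-6)(6) = 41
P_4→P_5: (-6)(-5) − (-5)(5) = 55
P_5→P_1: (-5)(1) − (2)(-5) = 5
Σ = 136
Area = |Σ|/2 = 68.

68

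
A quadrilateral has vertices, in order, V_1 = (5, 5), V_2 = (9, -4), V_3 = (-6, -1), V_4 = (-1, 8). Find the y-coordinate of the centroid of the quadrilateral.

Apply Gauss's area formula. First the cross-terms c_i = x_i·y_{i+1} − x_{i+1}·y_i:
  -65, -33, -49, -45  ⇒  2A = -192, A = -96.
Then Σ (y_i + y_{i+1})·c_i = -828, so ȳ = -828 / (6·(-96)) = 1.4375.

1.4375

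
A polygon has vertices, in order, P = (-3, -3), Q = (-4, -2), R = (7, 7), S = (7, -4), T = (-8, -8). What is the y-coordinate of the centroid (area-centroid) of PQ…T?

-157/111

Apply the shoelace (surveyor's) formula. First the cross-terms c_i = x_i·y_{i+1} − x_{i+1}·y_i:
  -6, -14, -77, -88, 0  ⇒  2A = -185, A = -92.5.
Then Σ (y_i + y_{i+1})·c_i = 785, so ȳ = 785 / (6·(-92.5)) = -157/111.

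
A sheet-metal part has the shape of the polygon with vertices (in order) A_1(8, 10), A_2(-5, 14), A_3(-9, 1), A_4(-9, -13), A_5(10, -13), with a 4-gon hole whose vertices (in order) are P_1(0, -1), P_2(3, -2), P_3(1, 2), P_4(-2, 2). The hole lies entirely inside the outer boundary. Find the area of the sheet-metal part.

420.5

Outer boundary:
Apply the shoelace formula: 2A = Σ (x_i·y_{i+1} − x_{i+1}·y_i), indices taken mod 5.
Σ = (162) + (121) + (126) + (247) + (204) = 860
Area = |Σ|/2 = 430.
Hole:
Apply the shoelace (surveyor's) formula: 2A = Σ (x_i·y_{i+1} − x_{i+1}·y_i), indices taken mod 4.
Cross-terms: 3, 8, 6, 2  ⇒  Σ = 19
Area = |Σ|/2 = 9.5.
Net area = 430 − 9.5 = 420.5.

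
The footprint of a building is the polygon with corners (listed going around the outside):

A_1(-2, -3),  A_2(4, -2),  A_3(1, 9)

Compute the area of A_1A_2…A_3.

Apply the shoelace (surveyor's) formula: 2A = Σ (x_i·y_{i+1} − x_{i+1}·y_i), indices taken mod 3.
Cross-terms: 16, 38, 15  ⇒  Σ = 69
Area = |Σ|/2 = 34.5.

34.5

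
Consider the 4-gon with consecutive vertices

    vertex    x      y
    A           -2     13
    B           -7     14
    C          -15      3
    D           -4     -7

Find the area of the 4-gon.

Apply the shoelace formula: 2A = Σ (x_i·y_{i+1} − x_{i+1}·y_i), indices taken mod 4.
A→B: (-2)(14) − (-7)(13) = 63
B→C: (-7)(3) − (-15)(14) = 189
C→D: (-15)(-7) − (-4)(3) = 117
D→A: (-4)(13) − (-2)(-7) = -66
Σ = 303
Area = |Σ|/2 = 151.5.

151.5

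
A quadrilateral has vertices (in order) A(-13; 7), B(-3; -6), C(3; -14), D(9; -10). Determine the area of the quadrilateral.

94

Apply the surveyor's formula: 2A = Σ (x_i·y_{i+1} − x_{i+1}·y_i), indices taken mod 4.
Σ = (99) + (60) + (96) + (-67) = 188
Area = |Σ|/2 = 94.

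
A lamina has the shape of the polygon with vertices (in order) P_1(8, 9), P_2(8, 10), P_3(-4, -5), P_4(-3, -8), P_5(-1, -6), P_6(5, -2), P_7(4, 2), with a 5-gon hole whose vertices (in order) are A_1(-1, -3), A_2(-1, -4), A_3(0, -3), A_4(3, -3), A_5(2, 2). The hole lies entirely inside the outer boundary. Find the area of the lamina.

Outer boundary:
P_1→P_2: (8)(10) − (8)(9) = 8
P_2→P_3: (8)(-5) − (-4)(10) = 0
P_3→P_4: (-4)(-8) − (-3)(-5) = 17
P_4→P_5: (-3)(-6) − (-1)(-8) = 10
P_5→P_6: (-1)(-2) − (5)(-6) = 32
P_6→P_7: (5)(2) − (4)(-2) = 18
P_7→P_1: (4)(9) − (8)(2) = 20
Σ = 105
Area = |Σ|/2 = 52.5.
Hole:
Apply Gauss's area formula: 2A = Σ (x_i·y_{i+1} − x_{i+1}·y_i), indices taken mod 5.
A_1→A_2: (-1)(-4) − (-1)(-3) = 1
A_2→A_3: (-1)(-3) − (0)(-4) = 3
A_3→A_4: (0)(-3) − (3)(-3) = 9
A_4→A_5: (3)(2) − (2)(-3) = 12
A_5→A_1: (2)(-3) − (-1)(2) = -4
Σ = 21
Area = |Σ|/2 = 10.5.
Net area = 52.5 − 10.5 = 42.

42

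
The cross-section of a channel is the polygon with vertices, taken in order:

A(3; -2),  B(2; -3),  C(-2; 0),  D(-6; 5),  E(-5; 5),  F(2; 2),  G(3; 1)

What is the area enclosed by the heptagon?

Apply the surveyor's formula: 2A = Σ (x_i·y_{i+1} − x_{i+1}·y_i), indices taken mod 7.
Σ = (-5) + (-6) + (-10) + (-5) + (-20) + (-4) + (-9) = -59
Area = |Σ|/2 = 29.5.

29.5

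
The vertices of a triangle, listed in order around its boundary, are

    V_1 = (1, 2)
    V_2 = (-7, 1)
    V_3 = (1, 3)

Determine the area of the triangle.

4

Apply the shoelace formula: 2A = Σ (x_i·y_{i+1} − x_{i+1}·y_i), indices taken mod 3.
Cross-terms: 15, -22, -1  ⇒  Σ = -8
Area = |Σ|/2 = 4.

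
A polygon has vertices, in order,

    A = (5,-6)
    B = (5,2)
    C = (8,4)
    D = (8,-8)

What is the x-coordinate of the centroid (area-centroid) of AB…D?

6.6

Apply Gauss's area formula. First the cross-terms c_i = x_i·y_{i+1} − x_{i+1}·y_i:
  40, 4, -96, -8  ⇒  2A = -60, A = -30.
Then Σ (x_i + x_{i+1})·c_i = -1188, so x̄ = -1188 / (6·(-30)) = 6.6.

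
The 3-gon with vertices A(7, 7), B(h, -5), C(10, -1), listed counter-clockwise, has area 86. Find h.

The doubled signed area Σ (x_i y_{i+1} − x_{i+1} y_i) is linear in h.
With h=0 it equals 92; the coefficient of h is -8 (from the two edges through B).
So -8·h + 92 = 2·86 = 172 ⇒ h = -10.

-10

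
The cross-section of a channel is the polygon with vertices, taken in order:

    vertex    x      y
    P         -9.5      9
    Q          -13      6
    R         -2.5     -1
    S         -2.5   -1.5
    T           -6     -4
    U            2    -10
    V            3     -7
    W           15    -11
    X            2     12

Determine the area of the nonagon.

Apply Gauss's area formula: 2A = Σ (x_i·y_{i+1} − x_{i+1}·y_i), indices taken mod 9.
Cross-terms: 60, 28, 1.25, 1, 68, 16, 72, 202, 132  ⇒  Σ = 580.25
Area = |Σ|/2 = 290.125.

290.125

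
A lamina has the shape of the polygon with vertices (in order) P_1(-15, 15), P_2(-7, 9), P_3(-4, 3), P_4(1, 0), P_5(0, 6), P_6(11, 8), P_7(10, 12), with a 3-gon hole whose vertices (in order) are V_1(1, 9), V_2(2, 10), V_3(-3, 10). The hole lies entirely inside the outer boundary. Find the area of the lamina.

Outer boundary:
Apply the shoelace formula: 2A = Σ (x_i·y_{i+1} − x_{i+1}·y_i), indices taken mod 7.
Cross-terms: -30, 15, -3, 6, -66, 52, 330  ⇒  Σ = 304
Area = |Σ|/2 = 152.
Hole:
Σ = (-8) + (50) + (-37) = 5
Area = |Σ|/2 = 2.5.
Net area = 152 − 2.5 = 149.5.

149.5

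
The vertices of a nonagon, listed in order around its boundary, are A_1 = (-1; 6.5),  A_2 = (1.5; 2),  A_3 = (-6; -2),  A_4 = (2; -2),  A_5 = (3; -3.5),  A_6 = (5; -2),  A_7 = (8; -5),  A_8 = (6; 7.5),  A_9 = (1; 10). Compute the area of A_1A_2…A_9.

Σ = (-11.75) + (9) + (16) + (-1) + (11.5) + (-9) + (90) + (52.5) + (16.5) = 173.75
Area = |Σ|/2 = 86.875.

86.875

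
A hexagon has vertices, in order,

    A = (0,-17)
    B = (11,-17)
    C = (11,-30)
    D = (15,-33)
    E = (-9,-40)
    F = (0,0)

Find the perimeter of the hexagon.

|AB| = √((11)² + (0)²) = √121 = 11
|BC| = √((0)² + (-13)²) = √169 = 13
|CD| = √((4)² + (-3)²) = √25 = 5
|DE| = √((-24)² + (-7)²) = √625 = 25
|EF| = √((9)² + (40)²) = √1681 = 41
|FA| = √((0)² + (-17)²) = √289 = 17
Perimeter = 11 + 13 + 5 + 25 + 41 + 17 = 112.

112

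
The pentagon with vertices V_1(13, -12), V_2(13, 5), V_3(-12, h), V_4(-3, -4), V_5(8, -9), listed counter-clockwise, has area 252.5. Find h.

6

Write out the shoelace sum; only the two edges meeting at V_3 involve h:
2·Area = [(13·h − (-12)·5) + ((-12)·(-4) − (-3)·h)] + 301
       = 16·h + 409 = 505
⇒ h = 6.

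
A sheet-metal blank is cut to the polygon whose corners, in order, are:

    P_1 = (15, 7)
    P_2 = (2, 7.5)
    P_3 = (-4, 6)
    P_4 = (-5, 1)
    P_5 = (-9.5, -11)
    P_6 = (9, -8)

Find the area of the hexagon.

Apply the surveyor's formula: 2A = Σ (x_i·y_{i+1} − x_{i+1}·y_i), indices taken mod 6.
Σ = (98.5) + (42) + (26) + (64.5) + (175) + (183) = 589
Area = |Σ|/2 = 294.5.

294.5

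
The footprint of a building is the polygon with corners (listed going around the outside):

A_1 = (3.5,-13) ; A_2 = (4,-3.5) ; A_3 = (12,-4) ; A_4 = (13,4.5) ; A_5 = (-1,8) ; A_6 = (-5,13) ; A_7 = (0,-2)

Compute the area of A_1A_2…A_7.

A_1→A_2: (3.5)(-3.5) − (4)(-13) = 39.75
A_2→A_3: (4)(-4) − (12)(-3.5) = 26
A_3→A_4: (12)(4.5) − (13)(-4) = 106
A_4→A_5: (13)(8) − (-1)(4.5) = 108.5
A_5→A_6: (-1)(13) − (-5)(8) = 27
A_6→A_7: (-5)(-2) − (0)(13) = 10
A_7→A_1: (0)(-13) − (3.5)(-2) = 7
Σ = 324.25
Area = |Σ|/2 = 162.125.

162.125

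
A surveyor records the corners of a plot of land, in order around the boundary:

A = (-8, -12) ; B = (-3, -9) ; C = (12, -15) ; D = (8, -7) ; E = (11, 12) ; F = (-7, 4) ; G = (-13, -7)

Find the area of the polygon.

363.5

Σ = (36) + (153) + (36) + (173) + (128) + (101) + (100) = 727
Area = |Σ|/2 = 363.5.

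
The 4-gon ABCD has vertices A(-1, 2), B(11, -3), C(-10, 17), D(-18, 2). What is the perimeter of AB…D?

|AB| = √((12)² + (-5)²) = √169 = 13
|BC| = √((-21)² + (20)²) = √841 = 29
|CD| = √((-8)² + (-15)²) = √289 = 17
|DA| = √((17)² + (0)²) = √289 = 17
Perimeter = 13 + 29 + 17 + 17 = 76.

76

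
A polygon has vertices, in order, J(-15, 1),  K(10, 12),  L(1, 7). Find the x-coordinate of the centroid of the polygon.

-4/3

Apply the shoelace (surveyor's) formula. First the cross-terms c_i = x_i·y_{i+1} − x_{i+1}·y_i:
  -190, 58, 106  ⇒  2A = -26, A = -13.
Then Σ (x_i + x_{i+1})·c_i = 104, so x̄ = 104 / (6·(-13)) = -4/3.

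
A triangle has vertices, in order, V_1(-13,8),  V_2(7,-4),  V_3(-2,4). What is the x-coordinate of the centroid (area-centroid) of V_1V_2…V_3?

Apply the surveyor's formula. First the cross-terms c_i = x_i·y_{i+1} − x_{i+1}·y_i:
  -4, 20, 36  ⇒  2A = 52, A = 26.
Then Σ (x_i + x_{i+1})·c_i = -416, so x̄ = -416 / (6·26) = -8/3.

-8/3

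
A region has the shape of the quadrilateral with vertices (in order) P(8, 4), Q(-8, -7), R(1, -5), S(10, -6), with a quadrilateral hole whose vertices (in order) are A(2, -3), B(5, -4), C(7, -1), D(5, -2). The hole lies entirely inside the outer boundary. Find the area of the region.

72.5

Outer boundary:
Cross-terms: -24, 47, 44, 88  ⇒  Σ = 155
Area = |Σ|/2 = 77.5.
Hole:
Apply the shoelace (surveyor's) formula: 2A = Σ (x_i·y_{i+1} − x_{i+1}·y_i), indices taken mod 4.
Σ = (7) + (23) + (-9) + (-11) = 10
Area = |Σ|/2 = 5.
Net area = 77.5 − 5 = 72.5.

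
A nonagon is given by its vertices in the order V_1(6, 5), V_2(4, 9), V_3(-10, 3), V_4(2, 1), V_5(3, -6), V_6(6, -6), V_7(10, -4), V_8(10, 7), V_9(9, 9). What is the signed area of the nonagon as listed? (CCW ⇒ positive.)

143.5

Apply the shoelace (surveyor's) formula: 2A = Σ (x_i·y_{i+1} − x_{i+1}·y_i), indices taken mod 9.
Σ = (34) + (102) + (-16) + (-15) + (18) + (36) + (110) + (27) + (-9) = 287
Signed area = Σ/2 = 143.5 (positive ⇒ counter-clockwise traversal).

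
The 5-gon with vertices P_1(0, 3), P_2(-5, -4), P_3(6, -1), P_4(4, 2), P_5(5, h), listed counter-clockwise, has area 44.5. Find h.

6

The doubled signed area Σ (x_i y_{i+1} − x_{i+1} y_i) is linear in h.
With h=0 it equals 65; the coefficient of h is 4 (from the two edges through P_5).
So 4·h + 65 = 2·44.5 = 89 ⇒ h = 6.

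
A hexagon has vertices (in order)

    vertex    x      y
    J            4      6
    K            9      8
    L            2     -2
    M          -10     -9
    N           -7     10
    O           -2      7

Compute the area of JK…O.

Cross-terms: -22, -34, -38, -163, -29, -40  ⇒  Σ = -326
Area = |Σ|/2 = 163.

163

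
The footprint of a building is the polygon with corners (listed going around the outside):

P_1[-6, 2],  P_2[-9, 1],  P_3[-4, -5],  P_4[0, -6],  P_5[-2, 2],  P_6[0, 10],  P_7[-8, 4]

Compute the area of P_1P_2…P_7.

70.5

Σ = (12) + (49) + (24) + (-12) + (-20) + (80) + (8) = 141
Area = |Σ|/2 = 70.5.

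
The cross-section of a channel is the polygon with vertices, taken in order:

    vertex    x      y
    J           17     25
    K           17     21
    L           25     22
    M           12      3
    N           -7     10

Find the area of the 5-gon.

Apply the shoelace formula: 2A = Σ (x_i·y_{i+1} − x_{i+1}·y_i), indices taken mod 5.
Σ = (-68) + (-151) + (-189) + (141) + (-345) = -612
Area = |Σ|/2 = 306.

306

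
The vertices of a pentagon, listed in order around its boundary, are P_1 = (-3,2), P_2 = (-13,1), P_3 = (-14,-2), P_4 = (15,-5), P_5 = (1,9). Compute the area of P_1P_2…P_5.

166

Σ = (23) + (40) + (100) + (140) + (29) = 332
Area = |Σ|/2 = 166.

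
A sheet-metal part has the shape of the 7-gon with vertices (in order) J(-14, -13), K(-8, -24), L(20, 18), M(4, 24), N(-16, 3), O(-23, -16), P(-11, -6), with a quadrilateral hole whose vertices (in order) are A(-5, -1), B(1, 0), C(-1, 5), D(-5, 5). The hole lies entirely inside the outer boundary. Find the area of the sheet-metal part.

Outer boundary:
Apply Gauss's area formula: 2A = Σ (x_i·y_{i+1} − x_{i+1}·y_i), indices taken mod 7.
Cross-terms: 232, 336, 408, 396, 325, -38, 59  ⇒  Σ = 1718
Area = |Σ|/2 = 859.
Hole:
Apply the shoelace formula: 2A = Σ (x_i·y_{i+1} − x_{i+1}·y_i), indices taken mod 4.
Σ = (1) + (5) + (20) + (30) = 56
Area = |Σ|/2 = 28.
Net area = 859 − 28 = 831.

831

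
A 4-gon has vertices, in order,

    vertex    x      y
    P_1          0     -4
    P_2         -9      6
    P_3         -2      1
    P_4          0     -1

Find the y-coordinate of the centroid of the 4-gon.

Apply Gauss's area formula. First the cross-terms c_i = x_i·y_{i+1} − x_{i+1}·y_i:
  -36, 3, 2, 0  ⇒  2A = -31, A = -15.5.
Then Σ (y_i + y_{i+1})·c_i = -51, so ȳ = -51 / (6·(-15.5)) = 17/31.

17/31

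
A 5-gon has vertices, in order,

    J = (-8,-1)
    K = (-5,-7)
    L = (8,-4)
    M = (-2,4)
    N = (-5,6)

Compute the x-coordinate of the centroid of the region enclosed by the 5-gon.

Apply Gauss's area formula. First the cross-terms c_i = x_i·y_{i+1} − x_{i+1}·y_i:
  51, 76, 24, 8, 53  ⇒  2A = 212, A = 106.
Then Σ (x_i + x_{i+1})·c_i = -1036, so x̄ = -1036 / (6·106) = -259/159.

-259/159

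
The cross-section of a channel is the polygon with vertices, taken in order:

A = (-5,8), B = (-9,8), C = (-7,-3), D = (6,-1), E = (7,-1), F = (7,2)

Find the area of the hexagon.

114

Apply the shoelace (surveyor's) formula: 2A = Σ (x_i·y_{i+1} − x_{i+1}·y_i), indices taken mod 6.
Cross-terms: 32, 83, 25, 1, 21, 66  ⇒  Σ = 228
Area = |Σ|/2 = 114.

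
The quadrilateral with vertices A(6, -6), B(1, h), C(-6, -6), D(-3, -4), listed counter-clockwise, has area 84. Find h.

The doubled signed area Σ (x_i y_{i+1} − x_{i+1} y_i) is linear in h.
With h=0 it equals 48; the coefficient of h is 12 (from the two edges through B).
So 12·h + 48 = 2·84 = 168 ⇒ h = 10.

10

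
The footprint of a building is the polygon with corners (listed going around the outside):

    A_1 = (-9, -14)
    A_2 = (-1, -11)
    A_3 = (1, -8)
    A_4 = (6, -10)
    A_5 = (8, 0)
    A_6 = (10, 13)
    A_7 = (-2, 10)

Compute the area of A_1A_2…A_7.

Cross-terms: 85, 19, 38, 80, 104, 126, 118  ⇒  Σ = 570
Area = |Σ|/2 = 285.

285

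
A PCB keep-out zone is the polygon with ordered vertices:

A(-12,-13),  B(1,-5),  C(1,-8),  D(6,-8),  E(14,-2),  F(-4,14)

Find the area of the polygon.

Apply the surveyor's formula: 2A = Σ (x_i·y_{i+1} − x_{i+1}·y_i), indices taken mod 6.
A→B: (-12)(-5) − (1)(-13) = 73
B→C: (1)(-8) − (1)(-5) = -3
C→D: (1)(-8) − (6)(-8) = 40
D→E: (6)(-2) − (14)(-8) = 100
E→F: (14)(14) − (-4)(-2) = 188
F→A: (-4)(-13) − (-12)(14) = 220
Σ = 618
Area = |Σ|/2 = 309.

309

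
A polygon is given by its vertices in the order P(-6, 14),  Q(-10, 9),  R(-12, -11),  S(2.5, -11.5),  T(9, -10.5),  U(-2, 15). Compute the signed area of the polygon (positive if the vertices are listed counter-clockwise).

361.375

Apply the shoelace (surveyor's) formula: 2A = Σ (x_i·y_{i+1} − x_{i+1}·y_i), indices taken mod 6.
Σ = (86) + (218) + (165.5) + (77.25) + (114) + (62) = 722.75
Signed area = Σ/2 = 361.375 (positive ⇒ counter-clockwise traversal).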